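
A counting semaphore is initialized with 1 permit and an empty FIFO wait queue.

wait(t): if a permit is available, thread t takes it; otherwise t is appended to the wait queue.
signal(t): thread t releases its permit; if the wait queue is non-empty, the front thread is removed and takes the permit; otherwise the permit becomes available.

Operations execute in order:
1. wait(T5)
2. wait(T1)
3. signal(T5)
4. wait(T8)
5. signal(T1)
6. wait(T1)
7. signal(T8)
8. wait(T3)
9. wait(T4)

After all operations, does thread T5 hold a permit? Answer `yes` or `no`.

Answer: no

Derivation:
Step 1: wait(T5) -> count=0 queue=[] holders={T5}
Step 2: wait(T1) -> count=0 queue=[T1] holders={T5}
Step 3: signal(T5) -> count=0 queue=[] holders={T1}
Step 4: wait(T8) -> count=0 queue=[T8] holders={T1}
Step 5: signal(T1) -> count=0 queue=[] holders={T8}
Step 6: wait(T1) -> count=0 queue=[T1] holders={T8}
Step 7: signal(T8) -> count=0 queue=[] holders={T1}
Step 8: wait(T3) -> count=0 queue=[T3] holders={T1}
Step 9: wait(T4) -> count=0 queue=[T3,T4] holders={T1}
Final holders: {T1} -> T5 not in holders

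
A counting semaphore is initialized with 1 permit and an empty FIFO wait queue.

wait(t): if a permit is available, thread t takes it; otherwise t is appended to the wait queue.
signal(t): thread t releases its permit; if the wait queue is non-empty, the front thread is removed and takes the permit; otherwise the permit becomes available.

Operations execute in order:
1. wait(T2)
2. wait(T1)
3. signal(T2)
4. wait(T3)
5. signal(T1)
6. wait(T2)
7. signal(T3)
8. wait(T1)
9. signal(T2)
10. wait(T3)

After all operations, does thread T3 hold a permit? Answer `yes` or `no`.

Step 1: wait(T2) -> count=0 queue=[] holders={T2}
Step 2: wait(T1) -> count=0 queue=[T1] holders={T2}
Step 3: signal(T2) -> count=0 queue=[] holders={T1}
Step 4: wait(T3) -> count=0 queue=[T3] holders={T1}
Step 5: signal(T1) -> count=0 queue=[] holders={T3}
Step 6: wait(T2) -> count=0 queue=[T2] holders={T3}
Step 7: signal(T3) -> count=0 queue=[] holders={T2}
Step 8: wait(T1) -> count=0 queue=[T1] holders={T2}
Step 9: signal(T2) -> count=0 queue=[] holders={T1}
Step 10: wait(T3) -> count=0 queue=[T3] holders={T1}
Final holders: {T1} -> T3 not in holders

Answer: no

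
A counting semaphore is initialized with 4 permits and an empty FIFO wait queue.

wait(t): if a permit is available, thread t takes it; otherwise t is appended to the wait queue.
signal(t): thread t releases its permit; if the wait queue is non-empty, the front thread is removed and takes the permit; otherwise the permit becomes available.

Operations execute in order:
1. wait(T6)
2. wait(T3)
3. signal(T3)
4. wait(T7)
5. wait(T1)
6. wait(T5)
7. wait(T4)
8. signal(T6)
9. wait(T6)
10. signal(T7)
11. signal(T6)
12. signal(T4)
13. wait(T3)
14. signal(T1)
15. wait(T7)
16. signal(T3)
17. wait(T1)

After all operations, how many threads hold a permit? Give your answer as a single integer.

Answer: 3

Derivation:
Step 1: wait(T6) -> count=3 queue=[] holders={T6}
Step 2: wait(T3) -> count=2 queue=[] holders={T3,T6}
Step 3: signal(T3) -> count=3 queue=[] holders={T6}
Step 4: wait(T7) -> count=2 queue=[] holders={T6,T7}
Step 5: wait(T1) -> count=1 queue=[] holders={T1,T6,T7}
Step 6: wait(T5) -> count=0 queue=[] holders={T1,T5,T6,T7}
Step 7: wait(T4) -> count=0 queue=[T4] holders={T1,T5,T6,T7}
Step 8: signal(T6) -> count=0 queue=[] holders={T1,T4,T5,T7}
Step 9: wait(T6) -> count=0 queue=[T6] holders={T1,T4,T5,T7}
Step 10: signal(T7) -> count=0 queue=[] holders={T1,T4,T5,T6}
Step 11: signal(T6) -> count=1 queue=[] holders={T1,T4,T5}
Step 12: signal(T4) -> count=2 queue=[] holders={T1,T5}
Step 13: wait(T3) -> count=1 queue=[] holders={T1,T3,T5}
Step 14: signal(T1) -> count=2 queue=[] holders={T3,T5}
Step 15: wait(T7) -> count=1 queue=[] holders={T3,T5,T7}
Step 16: signal(T3) -> count=2 queue=[] holders={T5,T7}
Step 17: wait(T1) -> count=1 queue=[] holders={T1,T5,T7}
Final holders: {T1,T5,T7} -> 3 thread(s)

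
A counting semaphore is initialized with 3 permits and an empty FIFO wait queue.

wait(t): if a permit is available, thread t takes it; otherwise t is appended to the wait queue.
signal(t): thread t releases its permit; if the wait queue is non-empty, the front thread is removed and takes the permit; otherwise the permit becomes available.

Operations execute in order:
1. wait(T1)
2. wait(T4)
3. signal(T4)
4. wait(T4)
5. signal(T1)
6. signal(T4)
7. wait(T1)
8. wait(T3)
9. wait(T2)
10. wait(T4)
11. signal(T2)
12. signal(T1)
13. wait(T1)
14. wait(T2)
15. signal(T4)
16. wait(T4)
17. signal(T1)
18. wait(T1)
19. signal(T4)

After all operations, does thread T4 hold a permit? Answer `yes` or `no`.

Answer: no

Derivation:
Step 1: wait(T1) -> count=2 queue=[] holders={T1}
Step 2: wait(T4) -> count=1 queue=[] holders={T1,T4}
Step 3: signal(T4) -> count=2 queue=[] holders={T1}
Step 4: wait(T4) -> count=1 queue=[] holders={T1,T4}
Step 5: signal(T1) -> count=2 queue=[] holders={T4}
Step 6: signal(T4) -> count=3 queue=[] holders={none}
Step 7: wait(T1) -> count=2 queue=[] holders={T1}
Step 8: wait(T3) -> count=1 queue=[] holders={T1,T3}
Step 9: wait(T2) -> count=0 queue=[] holders={T1,T2,T3}
Step 10: wait(T4) -> count=0 queue=[T4] holders={T1,T2,T3}
Step 11: signal(T2) -> count=0 queue=[] holders={T1,T3,T4}
Step 12: signal(T1) -> count=1 queue=[] holders={T3,T4}
Step 13: wait(T1) -> count=0 queue=[] holders={T1,T3,T4}
Step 14: wait(T2) -> count=0 queue=[T2] holders={T1,T3,T4}
Step 15: signal(T4) -> count=0 queue=[] holders={T1,T2,T3}
Step 16: wait(T4) -> count=0 queue=[T4] holders={T1,T2,T3}
Step 17: signal(T1) -> count=0 queue=[] holders={T2,T3,T4}
Step 18: wait(T1) -> count=0 queue=[T1] holders={T2,T3,T4}
Step 19: signal(T4) -> count=0 queue=[] holders={T1,T2,T3}
Final holders: {T1,T2,T3} -> T4 not in holders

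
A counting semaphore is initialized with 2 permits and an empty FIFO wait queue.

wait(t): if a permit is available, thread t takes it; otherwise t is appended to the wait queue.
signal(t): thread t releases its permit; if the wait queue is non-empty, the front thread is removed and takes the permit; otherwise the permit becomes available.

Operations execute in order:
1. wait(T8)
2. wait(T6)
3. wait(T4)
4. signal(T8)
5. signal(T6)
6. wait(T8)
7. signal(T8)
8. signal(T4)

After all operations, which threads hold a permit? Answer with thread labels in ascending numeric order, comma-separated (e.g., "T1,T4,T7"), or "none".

Answer: none

Derivation:
Step 1: wait(T8) -> count=1 queue=[] holders={T8}
Step 2: wait(T6) -> count=0 queue=[] holders={T6,T8}
Step 3: wait(T4) -> count=0 queue=[T4] holders={T6,T8}
Step 4: signal(T8) -> count=0 queue=[] holders={T4,T6}
Step 5: signal(T6) -> count=1 queue=[] holders={T4}
Step 6: wait(T8) -> count=0 queue=[] holders={T4,T8}
Step 7: signal(T8) -> count=1 queue=[] holders={T4}
Step 8: signal(T4) -> count=2 queue=[] holders={none}
Final holders: none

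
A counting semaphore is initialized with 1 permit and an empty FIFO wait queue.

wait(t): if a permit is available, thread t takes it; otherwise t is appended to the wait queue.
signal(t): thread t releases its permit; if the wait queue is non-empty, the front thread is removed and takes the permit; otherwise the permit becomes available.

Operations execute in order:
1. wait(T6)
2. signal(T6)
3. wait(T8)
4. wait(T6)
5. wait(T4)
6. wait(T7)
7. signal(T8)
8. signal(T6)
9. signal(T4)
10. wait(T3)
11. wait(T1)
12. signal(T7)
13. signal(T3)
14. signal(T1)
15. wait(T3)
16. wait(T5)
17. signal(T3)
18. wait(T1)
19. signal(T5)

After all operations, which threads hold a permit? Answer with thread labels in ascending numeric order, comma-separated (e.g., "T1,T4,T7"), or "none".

Step 1: wait(T6) -> count=0 queue=[] holders={T6}
Step 2: signal(T6) -> count=1 queue=[] holders={none}
Step 3: wait(T8) -> count=0 queue=[] holders={T8}
Step 4: wait(T6) -> count=0 queue=[T6] holders={T8}
Step 5: wait(T4) -> count=0 queue=[T6,T4] holders={T8}
Step 6: wait(T7) -> count=0 queue=[T6,T4,T7] holders={T8}
Step 7: signal(T8) -> count=0 queue=[T4,T7] holders={T6}
Step 8: signal(T6) -> count=0 queue=[T7] holders={T4}
Step 9: signal(T4) -> count=0 queue=[] holders={T7}
Step 10: wait(T3) -> count=0 queue=[T3] holders={T7}
Step 11: wait(T1) -> count=0 queue=[T3,T1] holders={T7}
Step 12: signal(T7) -> count=0 queue=[T1] holders={T3}
Step 13: signal(T3) -> count=0 queue=[] holders={T1}
Step 14: signal(T1) -> count=1 queue=[] holders={none}
Step 15: wait(T3) -> count=0 queue=[] holders={T3}
Step 16: wait(T5) -> count=0 queue=[T5] holders={T3}
Step 17: signal(T3) -> count=0 queue=[] holders={T5}
Step 18: wait(T1) -> count=0 queue=[T1] holders={T5}
Step 19: signal(T5) -> count=0 queue=[] holders={T1}
Final holders: T1

Answer: T1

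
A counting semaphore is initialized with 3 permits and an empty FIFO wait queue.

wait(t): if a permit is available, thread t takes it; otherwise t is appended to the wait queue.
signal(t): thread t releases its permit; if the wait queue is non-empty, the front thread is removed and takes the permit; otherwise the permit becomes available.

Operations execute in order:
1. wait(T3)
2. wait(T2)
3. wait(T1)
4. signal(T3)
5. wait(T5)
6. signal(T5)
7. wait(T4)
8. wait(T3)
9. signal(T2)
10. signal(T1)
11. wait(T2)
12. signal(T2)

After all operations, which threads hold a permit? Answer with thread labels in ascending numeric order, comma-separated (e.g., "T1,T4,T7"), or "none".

Step 1: wait(T3) -> count=2 queue=[] holders={T3}
Step 2: wait(T2) -> count=1 queue=[] holders={T2,T3}
Step 3: wait(T1) -> count=0 queue=[] holders={T1,T2,T3}
Step 4: signal(T3) -> count=1 queue=[] holders={T1,T2}
Step 5: wait(T5) -> count=0 queue=[] holders={T1,T2,T5}
Step 6: signal(T5) -> count=1 queue=[] holders={T1,T2}
Step 7: wait(T4) -> count=0 queue=[] holders={T1,T2,T4}
Step 8: wait(T3) -> count=0 queue=[T3] holders={T1,T2,T4}
Step 9: signal(T2) -> count=0 queue=[] holders={T1,T3,T4}
Step 10: signal(T1) -> count=1 queue=[] holders={T3,T4}
Step 11: wait(T2) -> count=0 queue=[] holders={T2,T3,T4}
Step 12: signal(T2) -> count=1 queue=[] holders={T3,T4}
Final holders: T3,T4

Answer: T3,T4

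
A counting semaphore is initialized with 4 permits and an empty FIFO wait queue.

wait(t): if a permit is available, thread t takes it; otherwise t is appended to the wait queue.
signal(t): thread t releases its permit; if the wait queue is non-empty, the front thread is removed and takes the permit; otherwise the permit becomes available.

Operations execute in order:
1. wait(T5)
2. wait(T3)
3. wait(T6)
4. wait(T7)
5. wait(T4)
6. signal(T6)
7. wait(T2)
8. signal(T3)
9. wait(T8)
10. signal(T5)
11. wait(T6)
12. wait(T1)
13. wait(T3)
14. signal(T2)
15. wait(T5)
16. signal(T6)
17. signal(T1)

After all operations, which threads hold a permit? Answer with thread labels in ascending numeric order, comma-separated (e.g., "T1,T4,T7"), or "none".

Step 1: wait(T5) -> count=3 queue=[] holders={T5}
Step 2: wait(T3) -> count=2 queue=[] holders={T3,T5}
Step 3: wait(T6) -> count=1 queue=[] holders={T3,T5,T6}
Step 4: wait(T7) -> count=0 queue=[] holders={T3,T5,T6,T7}
Step 5: wait(T4) -> count=0 queue=[T4] holders={T3,T5,T6,T7}
Step 6: signal(T6) -> count=0 queue=[] holders={T3,T4,T5,T7}
Step 7: wait(T2) -> count=0 queue=[T2] holders={T3,T4,T5,T7}
Step 8: signal(T3) -> count=0 queue=[] holders={T2,T4,T5,T7}
Step 9: wait(T8) -> count=0 queue=[T8] holders={T2,T4,T5,T7}
Step 10: signal(T5) -> count=0 queue=[] holders={T2,T4,T7,T8}
Step 11: wait(T6) -> count=0 queue=[T6] holders={T2,T4,T7,T8}
Step 12: wait(T1) -> count=0 queue=[T6,T1] holders={T2,T4,T7,T8}
Step 13: wait(T3) -> count=0 queue=[T6,T1,T3] holders={T2,T4,T7,T8}
Step 14: signal(T2) -> count=0 queue=[T1,T3] holders={T4,T6,T7,T8}
Step 15: wait(T5) -> count=0 queue=[T1,T3,T5] holders={T4,T6,T7,T8}
Step 16: signal(T6) -> count=0 queue=[T3,T5] holders={T1,T4,T7,T8}
Step 17: signal(T1) -> count=0 queue=[T5] holders={T3,T4,T7,T8}
Final holders: T3,T4,T7,T8

Answer: T3,T4,T7,T8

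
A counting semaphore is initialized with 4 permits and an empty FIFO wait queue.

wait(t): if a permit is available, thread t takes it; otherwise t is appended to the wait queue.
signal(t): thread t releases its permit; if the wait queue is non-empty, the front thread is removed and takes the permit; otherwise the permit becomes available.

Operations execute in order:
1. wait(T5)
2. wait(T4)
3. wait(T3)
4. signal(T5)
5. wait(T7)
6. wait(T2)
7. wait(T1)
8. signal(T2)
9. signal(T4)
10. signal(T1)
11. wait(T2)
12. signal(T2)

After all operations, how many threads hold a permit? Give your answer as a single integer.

Step 1: wait(T5) -> count=3 queue=[] holders={T5}
Step 2: wait(T4) -> count=2 queue=[] holders={T4,T5}
Step 3: wait(T3) -> count=1 queue=[] holders={T3,T4,T5}
Step 4: signal(T5) -> count=2 queue=[] holders={T3,T4}
Step 5: wait(T7) -> count=1 queue=[] holders={T3,T4,T7}
Step 6: wait(T2) -> count=0 queue=[] holders={T2,T3,T4,T7}
Step 7: wait(T1) -> count=0 queue=[T1] holders={T2,T3,T4,T7}
Step 8: signal(T2) -> count=0 queue=[] holders={T1,T3,T4,T7}
Step 9: signal(T4) -> count=1 queue=[] holders={T1,T3,T7}
Step 10: signal(T1) -> count=2 queue=[] holders={T3,T7}
Step 11: wait(T2) -> count=1 queue=[] holders={T2,T3,T7}
Step 12: signal(T2) -> count=2 queue=[] holders={T3,T7}
Final holders: {T3,T7} -> 2 thread(s)

Answer: 2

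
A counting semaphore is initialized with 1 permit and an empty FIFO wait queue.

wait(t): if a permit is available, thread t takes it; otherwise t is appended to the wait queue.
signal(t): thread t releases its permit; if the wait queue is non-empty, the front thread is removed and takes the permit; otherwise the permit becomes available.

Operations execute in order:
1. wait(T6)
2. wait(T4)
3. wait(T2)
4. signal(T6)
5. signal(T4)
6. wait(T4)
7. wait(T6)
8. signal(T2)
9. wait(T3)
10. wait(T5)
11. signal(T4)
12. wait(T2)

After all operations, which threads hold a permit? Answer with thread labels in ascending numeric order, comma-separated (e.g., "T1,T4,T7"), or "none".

Step 1: wait(T6) -> count=0 queue=[] holders={T6}
Step 2: wait(T4) -> count=0 queue=[T4] holders={T6}
Step 3: wait(T2) -> count=0 queue=[T4,T2] holders={T6}
Step 4: signal(T6) -> count=0 queue=[T2] holders={T4}
Step 5: signal(T4) -> count=0 queue=[] holders={T2}
Step 6: wait(T4) -> count=0 queue=[T4] holders={T2}
Step 7: wait(T6) -> count=0 queue=[T4,T6] holders={T2}
Step 8: signal(T2) -> count=0 queue=[T6] holders={T4}
Step 9: wait(T3) -> count=0 queue=[T6,T3] holders={T4}
Step 10: wait(T5) -> count=0 queue=[T6,T3,T5] holders={T4}
Step 11: signal(T4) -> count=0 queue=[T3,T5] holders={T6}
Step 12: wait(T2) -> count=0 queue=[T3,T5,T2] holders={T6}
Final holders: T6

Answer: T6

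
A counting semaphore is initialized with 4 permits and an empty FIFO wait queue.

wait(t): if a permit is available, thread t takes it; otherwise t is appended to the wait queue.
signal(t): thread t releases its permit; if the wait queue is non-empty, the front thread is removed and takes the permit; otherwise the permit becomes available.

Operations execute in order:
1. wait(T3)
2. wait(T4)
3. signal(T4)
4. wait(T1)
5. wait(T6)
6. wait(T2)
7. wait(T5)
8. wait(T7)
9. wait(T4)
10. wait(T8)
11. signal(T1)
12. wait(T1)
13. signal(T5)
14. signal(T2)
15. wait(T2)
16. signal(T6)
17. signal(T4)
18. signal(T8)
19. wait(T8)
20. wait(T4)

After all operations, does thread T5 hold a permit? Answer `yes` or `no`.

Step 1: wait(T3) -> count=3 queue=[] holders={T3}
Step 2: wait(T4) -> count=2 queue=[] holders={T3,T4}
Step 3: signal(T4) -> count=3 queue=[] holders={T3}
Step 4: wait(T1) -> count=2 queue=[] holders={T1,T3}
Step 5: wait(T6) -> count=1 queue=[] holders={T1,T3,T6}
Step 6: wait(T2) -> count=0 queue=[] holders={T1,T2,T3,T6}
Step 7: wait(T5) -> count=0 queue=[T5] holders={T1,T2,T3,T6}
Step 8: wait(T7) -> count=0 queue=[T5,T7] holders={T1,T2,T3,T6}
Step 9: wait(T4) -> count=0 queue=[T5,T7,T4] holders={T1,T2,T3,T6}
Step 10: wait(T8) -> count=0 queue=[T5,T7,T4,T8] holders={T1,T2,T3,T6}
Step 11: signal(T1) -> count=0 queue=[T7,T4,T8] holders={T2,T3,T5,T6}
Step 12: wait(T1) -> count=0 queue=[T7,T4,T8,T1] holders={T2,T3,T5,T6}
Step 13: signal(T5) -> count=0 queue=[T4,T8,T1] holders={T2,T3,T6,T7}
Step 14: signal(T2) -> count=0 queue=[T8,T1] holders={T3,T4,T6,T7}
Step 15: wait(T2) -> count=0 queue=[T8,T1,T2] holders={T3,T4,T6,T7}
Step 16: signal(T6) -> count=0 queue=[T1,T2] holders={T3,T4,T7,T8}
Step 17: signal(T4) -> count=0 queue=[T2] holders={T1,T3,T7,T8}
Step 18: signal(T8) -> count=0 queue=[] holders={T1,T2,T3,T7}
Step 19: wait(T8) -> count=0 queue=[T8] holders={T1,T2,T3,T7}
Step 20: wait(T4) -> count=0 queue=[T8,T4] holders={T1,T2,T3,T7}
Final holders: {T1,T2,T3,T7} -> T5 not in holders

Answer: no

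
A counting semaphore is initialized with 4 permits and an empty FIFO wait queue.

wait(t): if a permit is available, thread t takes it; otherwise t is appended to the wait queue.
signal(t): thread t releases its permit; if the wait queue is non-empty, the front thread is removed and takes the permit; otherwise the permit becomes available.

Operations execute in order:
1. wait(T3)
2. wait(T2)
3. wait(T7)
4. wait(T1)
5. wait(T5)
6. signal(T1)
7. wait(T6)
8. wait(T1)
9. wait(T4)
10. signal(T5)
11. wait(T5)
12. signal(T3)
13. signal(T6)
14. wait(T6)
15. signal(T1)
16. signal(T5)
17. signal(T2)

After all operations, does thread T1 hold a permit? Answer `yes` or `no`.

Step 1: wait(T3) -> count=3 queue=[] holders={T3}
Step 2: wait(T2) -> count=2 queue=[] holders={T2,T3}
Step 3: wait(T7) -> count=1 queue=[] holders={T2,T3,T7}
Step 4: wait(T1) -> count=0 queue=[] holders={T1,T2,T3,T7}
Step 5: wait(T5) -> count=0 queue=[T5] holders={T1,T2,T3,T7}
Step 6: signal(T1) -> count=0 queue=[] holders={T2,T3,T5,T7}
Step 7: wait(T6) -> count=0 queue=[T6] holders={T2,T3,T5,T7}
Step 8: wait(T1) -> count=0 queue=[T6,T1] holders={T2,T3,T5,T7}
Step 9: wait(T4) -> count=0 queue=[T6,T1,T4] holders={T2,T3,T5,T7}
Step 10: signal(T5) -> count=0 queue=[T1,T4] holders={T2,T3,T6,T7}
Step 11: wait(T5) -> count=0 queue=[T1,T4,T5] holders={T2,T3,T6,T7}
Step 12: signal(T3) -> count=0 queue=[T4,T5] holders={T1,T2,T6,T7}
Step 13: signal(T6) -> count=0 queue=[T5] holders={T1,T2,T4,T7}
Step 14: wait(T6) -> count=0 queue=[T5,T6] holders={T1,T2,T4,T7}
Step 15: signal(T1) -> count=0 queue=[T6] holders={T2,T4,T5,T7}
Step 16: signal(T5) -> count=0 queue=[] holders={T2,T4,T6,T7}
Step 17: signal(T2) -> count=1 queue=[] holders={T4,T6,T7}
Final holders: {T4,T6,T7} -> T1 not in holders

Answer: no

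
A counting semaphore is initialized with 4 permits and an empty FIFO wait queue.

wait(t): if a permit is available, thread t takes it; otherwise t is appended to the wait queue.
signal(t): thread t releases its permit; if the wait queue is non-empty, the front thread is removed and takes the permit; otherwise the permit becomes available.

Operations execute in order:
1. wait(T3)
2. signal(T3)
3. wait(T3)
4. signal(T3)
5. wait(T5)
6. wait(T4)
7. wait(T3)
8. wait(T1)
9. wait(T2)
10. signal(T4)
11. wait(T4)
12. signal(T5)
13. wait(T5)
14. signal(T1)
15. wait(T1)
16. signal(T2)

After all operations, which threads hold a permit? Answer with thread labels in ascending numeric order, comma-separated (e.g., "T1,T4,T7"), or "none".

Step 1: wait(T3) -> count=3 queue=[] holders={T3}
Step 2: signal(T3) -> count=4 queue=[] holders={none}
Step 3: wait(T3) -> count=3 queue=[] holders={T3}
Step 4: signal(T3) -> count=4 queue=[] holders={none}
Step 5: wait(T5) -> count=3 queue=[] holders={T5}
Step 6: wait(T4) -> count=2 queue=[] holders={T4,T5}
Step 7: wait(T3) -> count=1 queue=[] holders={T3,T4,T5}
Step 8: wait(T1) -> count=0 queue=[] holders={T1,T3,T4,T5}
Step 9: wait(T2) -> count=0 queue=[T2] holders={T1,T3,T4,T5}
Step 10: signal(T4) -> count=0 queue=[] holders={T1,T2,T3,T5}
Step 11: wait(T4) -> count=0 queue=[T4] holders={T1,T2,T3,T5}
Step 12: signal(T5) -> count=0 queue=[] holders={T1,T2,T3,T4}
Step 13: wait(T5) -> count=0 queue=[T5] holders={T1,T2,T3,T4}
Step 14: signal(T1) -> count=0 queue=[] holders={T2,T3,T4,T5}
Step 15: wait(T1) -> count=0 queue=[T1] holders={T2,T3,T4,T5}
Step 16: signal(T2) -> count=0 queue=[] holders={T1,T3,T4,T5}
Final holders: T1,T3,T4,T5

Answer: T1,T3,T4,T5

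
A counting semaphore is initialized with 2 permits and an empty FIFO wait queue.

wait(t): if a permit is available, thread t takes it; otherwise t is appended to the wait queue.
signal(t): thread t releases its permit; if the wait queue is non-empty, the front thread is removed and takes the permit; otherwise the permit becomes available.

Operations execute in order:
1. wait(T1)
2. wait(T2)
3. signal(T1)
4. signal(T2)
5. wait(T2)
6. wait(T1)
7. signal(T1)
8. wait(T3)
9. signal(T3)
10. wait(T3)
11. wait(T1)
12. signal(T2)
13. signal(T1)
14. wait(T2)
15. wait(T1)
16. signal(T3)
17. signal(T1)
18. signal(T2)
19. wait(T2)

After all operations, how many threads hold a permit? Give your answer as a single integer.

Step 1: wait(T1) -> count=1 queue=[] holders={T1}
Step 2: wait(T2) -> count=0 queue=[] holders={T1,T2}
Step 3: signal(T1) -> count=1 queue=[] holders={T2}
Step 4: signal(T2) -> count=2 queue=[] holders={none}
Step 5: wait(T2) -> count=1 queue=[] holders={T2}
Step 6: wait(T1) -> count=0 queue=[] holders={T1,T2}
Step 7: signal(T1) -> count=1 queue=[] holders={T2}
Step 8: wait(T3) -> count=0 queue=[] holders={T2,T3}
Step 9: signal(T3) -> count=1 queue=[] holders={T2}
Step 10: wait(T3) -> count=0 queue=[] holders={T2,T3}
Step 11: wait(T1) -> count=0 queue=[T1] holders={T2,T3}
Step 12: signal(T2) -> count=0 queue=[] holders={T1,T3}
Step 13: signal(T1) -> count=1 queue=[] holders={T3}
Step 14: wait(T2) -> count=0 queue=[] holders={T2,T3}
Step 15: wait(T1) -> count=0 queue=[T1] holders={T2,T3}
Step 16: signal(T3) -> count=0 queue=[] holders={T1,T2}
Step 17: signal(T1) -> count=1 queue=[] holders={T2}
Step 18: signal(T2) -> count=2 queue=[] holders={none}
Step 19: wait(T2) -> count=1 queue=[] holders={T2}
Final holders: {T2} -> 1 thread(s)

Answer: 1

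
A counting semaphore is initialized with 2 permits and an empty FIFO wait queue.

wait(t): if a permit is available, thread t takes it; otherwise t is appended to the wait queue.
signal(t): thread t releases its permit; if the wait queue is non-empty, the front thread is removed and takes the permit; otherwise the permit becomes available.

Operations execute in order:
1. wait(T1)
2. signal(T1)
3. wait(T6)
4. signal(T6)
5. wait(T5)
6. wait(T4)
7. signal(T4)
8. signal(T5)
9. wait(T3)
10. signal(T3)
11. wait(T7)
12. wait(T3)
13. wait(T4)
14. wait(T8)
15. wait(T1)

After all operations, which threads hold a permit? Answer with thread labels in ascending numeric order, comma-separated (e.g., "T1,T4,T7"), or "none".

Step 1: wait(T1) -> count=1 queue=[] holders={T1}
Step 2: signal(T1) -> count=2 queue=[] holders={none}
Step 3: wait(T6) -> count=1 queue=[] holders={T6}
Step 4: signal(T6) -> count=2 queue=[] holders={none}
Step 5: wait(T5) -> count=1 queue=[] holders={T5}
Step 6: wait(T4) -> count=0 queue=[] holders={T4,T5}
Step 7: signal(T4) -> count=1 queue=[] holders={T5}
Step 8: signal(T5) -> count=2 queue=[] holders={none}
Step 9: wait(T3) -> count=1 queue=[] holders={T3}
Step 10: signal(T3) -> count=2 queue=[] holders={none}
Step 11: wait(T7) -> count=1 queue=[] holders={T7}
Step 12: wait(T3) -> count=0 queue=[] holders={T3,T7}
Step 13: wait(T4) -> count=0 queue=[T4] holders={T3,T7}
Step 14: wait(T8) -> count=0 queue=[T4,T8] holders={T3,T7}
Step 15: wait(T1) -> count=0 queue=[T4,T8,T1] holders={T3,T7}
Final holders: T3,T7

Answer: T3,T7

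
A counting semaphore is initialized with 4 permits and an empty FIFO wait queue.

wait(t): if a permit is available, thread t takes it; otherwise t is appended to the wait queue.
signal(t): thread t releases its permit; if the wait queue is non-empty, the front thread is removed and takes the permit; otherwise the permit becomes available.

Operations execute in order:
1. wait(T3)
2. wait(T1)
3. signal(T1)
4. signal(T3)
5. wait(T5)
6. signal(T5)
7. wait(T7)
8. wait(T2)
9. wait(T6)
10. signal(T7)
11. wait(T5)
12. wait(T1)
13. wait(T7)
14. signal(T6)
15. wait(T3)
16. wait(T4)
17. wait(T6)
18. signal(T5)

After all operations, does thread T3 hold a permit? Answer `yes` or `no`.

Answer: yes

Derivation:
Step 1: wait(T3) -> count=3 queue=[] holders={T3}
Step 2: wait(T1) -> count=2 queue=[] holders={T1,T3}
Step 3: signal(T1) -> count=3 queue=[] holders={T3}
Step 4: signal(T3) -> count=4 queue=[] holders={none}
Step 5: wait(T5) -> count=3 queue=[] holders={T5}
Step 6: signal(T5) -> count=4 queue=[] holders={none}
Step 7: wait(T7) -> count=3 queue=[] holders={T7}
Step 8: wait(T2) -> count=2 queue=[] holders={T2,T7}
Step 9: wait(T6) -> count=1 queue=[] holders={T2,T6,T7}
Step 10: signal(T7) -> count=2 queue=[] holders={T2,T6}
Step 11: wait(T5) -> count=1 queue=[] holders={T2,T5,T6}
Step 12: wait(T1) -> count=0 queue=[] holders={T1,T2,T5,T6}
Step 13: wait(T7) -> count=0 queue=[T7] holders={T1,T2,T5,T6}
Step 14: signal(T6) -> count=0 queue=[] holders={T1,T2,T5,T7}
Step 15: wait(T3) -> count=0 queue=[T3] holders={T1,T2,T5,T7}
Step 16: wait(T4) -> count=0 queue=[T3,T4] holders={T1,T2,T5,T7}
Step 17: wait(T6) -> count=0 queue=[T3,T4,T6] holders={T1,T2,T5,T7}
Step 18: signal(T5) -> count=0 queue=[T4,T6] holders={T1,T2,T3,T7}
Final holders: {T1,T2,T3,T7} -> T3 in holders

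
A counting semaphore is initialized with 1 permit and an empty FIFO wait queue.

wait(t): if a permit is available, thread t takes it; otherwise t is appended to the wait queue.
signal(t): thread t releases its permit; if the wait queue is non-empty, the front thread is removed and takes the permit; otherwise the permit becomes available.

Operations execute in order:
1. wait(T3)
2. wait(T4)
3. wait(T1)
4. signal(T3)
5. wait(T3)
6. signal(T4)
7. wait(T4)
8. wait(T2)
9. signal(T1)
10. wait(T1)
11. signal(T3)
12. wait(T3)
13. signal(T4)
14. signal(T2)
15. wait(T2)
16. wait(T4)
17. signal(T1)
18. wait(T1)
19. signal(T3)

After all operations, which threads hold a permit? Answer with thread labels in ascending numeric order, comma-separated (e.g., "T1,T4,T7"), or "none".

Answer: T2

Derivation:
Step 1: wait(T3) -> count=0 queue=[] holders={T3}
Step 2: wait(T4) -> count=0 queue=[T4] holders={T3}
Step 3: wait(T1) -> count=0 queue=[T4,T1] holders={T3}
Step 4: signal(T3) -> count=0 queue=[T1] holders={T4}
Step 5: wait(T3) -> count=0 queue=[T1,T3] holders={T4}
Step 6: signal(T4) -> count=0 queue=[T3] holders={T1}
Step 7: wait(T4) -> count=0 queue=[T3,T4] holders={T1}
Step 8: wait(T2) -> count=0 queue=[T3,T4,T2] holders={T1}
Step 9: signal(T1) -> count=0 queue=[T4,T2] holders={T3}
Step 10: wait(T1) -> count=0 queue=[T4,T2,T1] holders={T3}
Step 11: signal(T3) -> count=0 queue=[T2,T1] holders={T4}
Step 12: wait(T3) -> count=0 queue=[T2,T1,T3] holders={T4}
Step 13: signal(T4) -> count=0 queue=[T1,T3] holders={T2}
Step 14: signal(T2) -> count=0 queue=[T3] holders={T1}
Step 15: wait(T2) -> count=0 queue=[T3,T2] holders={T1}
Step 16: wait(T4) -> count=0 queue=[T3,T2,T4] holders={T1}
Step 17: signal(T1) -> count=0 queue=[T2,T4] holders={T3}
Step 18: wait(T1) -> count=0 queue=[T2,T4,T1] holders={T3}
Step 19: signal(T3) -> count=0 queue=[T4,T1] holders={T2}
Final holders: T2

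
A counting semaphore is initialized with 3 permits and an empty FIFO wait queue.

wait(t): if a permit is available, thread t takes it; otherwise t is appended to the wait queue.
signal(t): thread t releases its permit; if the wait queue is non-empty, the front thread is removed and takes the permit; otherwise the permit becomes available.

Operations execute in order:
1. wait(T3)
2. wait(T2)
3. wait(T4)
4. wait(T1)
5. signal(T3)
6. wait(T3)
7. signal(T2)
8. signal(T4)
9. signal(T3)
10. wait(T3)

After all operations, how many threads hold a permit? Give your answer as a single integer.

Step 1: wait(T3) -> count=2 queue=[] holders={T3}
Step 2: wait(T2) -> count=1 queue=[] holders={T2,T3}
Step 3: wait(T4) -> count=0 queue=[] holders={T2,T3,T4}
Step 4: wait(T1) -> count=0 queue=[T1] holders={T2,T3,T4}
Step 5: signal(T3) -> count=0 queue=[] holders={T1,T2,T4}
Step 6: wait(T3) -> count=0 queue=[T3] holders={T1,T2,T4}
Step 7: signal(T2) -> count=0 queue=[] holders={T1,T3,T4}
Step 8: signal(T4) -> count=1 queue=[] holders={T1,T3}
Step 9: signal(T3) -> count=2 queue=[] holders={T1}
Step 10: wait(T3) -> count=1 queue=[] holders={T1,T3}
Final holders: {T1,T3} -> 2 thread(s)

Answer: 2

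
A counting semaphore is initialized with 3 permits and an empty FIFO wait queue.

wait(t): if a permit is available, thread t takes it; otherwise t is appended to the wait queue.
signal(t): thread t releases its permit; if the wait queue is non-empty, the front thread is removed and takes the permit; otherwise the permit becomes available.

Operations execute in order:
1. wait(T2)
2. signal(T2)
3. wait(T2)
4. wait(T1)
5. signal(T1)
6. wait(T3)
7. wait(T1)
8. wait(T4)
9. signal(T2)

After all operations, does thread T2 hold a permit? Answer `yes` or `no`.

Answer: no

Derivation:
Step 1: wait(T2) -> count=2 queue=[] holders={T2}
Step 2: signal(T2) -> count=3 queue=[] holders={none}
Step 3: wait(T2) -> count=2 queue=[] holders={T2}
Step 4: wait(T1) -> count=1 queue=[] holders={T1,T2}
Step 5: signal(T1) -> count=2 queue=[] holders={T2}
Step 6: wait(T3) -> count=1 queue=[] holders={T2,T3}
Step 7: wait(T1) -> count=0 queue=[] holders={T1,T2,T3}
Step 8: wait(T4) -> count=0 queue=[T4] holders={T1,T2,T3}
Step 9: signal(T2) -> count=0 queue=[] holders={T1,T3,T4}
Final holders: {T1,T3,T4} -> T2 not in holders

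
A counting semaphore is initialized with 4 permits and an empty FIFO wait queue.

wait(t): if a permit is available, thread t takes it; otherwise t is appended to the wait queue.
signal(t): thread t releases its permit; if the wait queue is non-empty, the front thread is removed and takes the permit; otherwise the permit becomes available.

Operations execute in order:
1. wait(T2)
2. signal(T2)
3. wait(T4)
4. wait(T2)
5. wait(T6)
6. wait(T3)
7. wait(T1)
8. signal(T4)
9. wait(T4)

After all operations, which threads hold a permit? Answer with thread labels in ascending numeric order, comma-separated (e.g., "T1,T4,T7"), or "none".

Answer: T1,T2,T3,T6

Derivation:
Step 1: wait(T2) -> count=3 queue=[] holders={T2}
Step 2: signal(T2) -> count=4 queue=[] holders={none}
Step 3: wait(T4) -> count=3 queue=[] holders={T4}
Step 4: wait(T2) -> count=2 queue=[] holders={T2,T4}
Step 5: wait(T6) -> count=1 queue=[] holders={T2,T4,T6}
Step 6: wait(T3) -> count=0 queue=[] holders={T2,T3,T4,T6}
Step 7: wait(T1) -> count=0 queue=[T1] holders={T2,T3,T4,T6}
Step 8: signal(T4) -> count=0 queue=[] holders={T1,T2,T3,T6}
Step 9: wait(T4) -> count=0 queue=[T4] holders={T1,T2,T3,T6}
Final holders: T1,T2,T3,T6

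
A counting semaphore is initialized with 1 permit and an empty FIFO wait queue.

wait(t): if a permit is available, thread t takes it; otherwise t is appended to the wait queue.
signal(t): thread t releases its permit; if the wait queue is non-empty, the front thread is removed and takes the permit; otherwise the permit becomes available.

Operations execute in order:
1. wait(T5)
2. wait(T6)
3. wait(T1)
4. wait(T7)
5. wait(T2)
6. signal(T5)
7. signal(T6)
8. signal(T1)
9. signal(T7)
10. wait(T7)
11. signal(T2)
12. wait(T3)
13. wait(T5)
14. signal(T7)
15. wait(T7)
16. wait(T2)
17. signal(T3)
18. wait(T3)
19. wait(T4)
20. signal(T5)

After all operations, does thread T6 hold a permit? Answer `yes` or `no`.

Step 1: wait(T5) -> count=0 queue=[] holders={T5}
Step 2: wait(T6) -> count=0 queue=[T6] holders={T5}
Step 3: wait(T1) -> count=0 queue=[T6,T1] holders={T5}
Step 4: wait(T7) -> count=0 queue=[T6,T1,T7] holders={T5}
Step 5: wait(T2) -> count=0 queue=[T6,T1,T7,T2] holders={T5}
Step 6: signal(T5) -> count=0 queue=[T1,T7,T2] holders={T6}
Step 7: signal(T6) -> count=0 queue=[T7,T2] holders={T1}
Step 8: signal(T1) -> count=0 queue=[T2] holders={T7}
Step 9: signal(T7) -> count=0 queue=[] holders={T2}
Step 10: wait(T7) -> count=0 queue=[T7] holders={T2}
Step 11: signal(T2) -> count=0 queue=[] holders={T7}
Step 12: wait(T3) -> count=0 queue=[T3] holders={T7}
Step 13: wait(T5) -> count=0 queue=[T3,T5] holders={T7}
Step 14: signal(T7) -> count=0 queue=[T5] holders={T3}
Step 15: wait(T7) -> count=0 queue=[T5,T7] holders={T3}
Step 16: wait(T2) -> count=0 queue=[T5,T7,T2] holders={T3}
Step 17: signal(T3) -> count=0 queue=[T7,T2] holders={T5}
Step 18: wait(T3) -> count=0 queue=[T7,T2,T3] holders={T5}
Step 19: wait(T4) -> count=0 queue=[T7,T2,T3,T4] holders={T5}
Step 20: signal(T5) -> count=0 queue=[T2,T3,T4] holders={T7}
Final holders: {T7} -> T6 not in holders

Answer: no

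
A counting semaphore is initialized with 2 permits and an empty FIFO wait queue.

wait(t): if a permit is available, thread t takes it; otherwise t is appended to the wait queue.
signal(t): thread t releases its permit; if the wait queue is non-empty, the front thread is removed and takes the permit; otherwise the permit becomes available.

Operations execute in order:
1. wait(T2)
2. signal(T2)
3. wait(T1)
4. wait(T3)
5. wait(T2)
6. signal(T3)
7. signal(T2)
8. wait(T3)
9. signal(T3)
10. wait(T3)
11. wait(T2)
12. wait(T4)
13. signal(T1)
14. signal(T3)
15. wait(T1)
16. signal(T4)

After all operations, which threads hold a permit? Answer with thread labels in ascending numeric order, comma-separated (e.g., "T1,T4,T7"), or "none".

Step 1: wait(T2) -> count=1 queue=[] holders={T2}
Step 2: signal(T2) -> count=2 queue=[] holders={none}
Step 3: wait(T1) -> count=1 queue=[] holders={T1}
Step 4: wait(T3) -> count=0 queue=[] holders={T1,T3}
Step 5: wait(T2) -> count=0 queue=[T2] holders={T1,T3}
Step 6: signal(T3) -> count=0 queue=[] holders={T1,T2}
Step 7: signal(T2) -> count=1 queue=[] holders={T1}
Step 8: wait(T3) -> count=0 queue=[] holders={T1,T3}
Step 9: signal(T3) -> count=1 queue=[] holders={T1}
Step 10: wait(T3) -> count=0 queue=[] holders={T1,T3}
Step 11: wait(T2) -> count=0 queue=[T2] holders={T1,T3}
Step 12: wait(T4) -> count=0 queue=[T2,T4] holders={T1,T3}
Step 13: signal(T1) -> count=0 queue=[T4] holders={T2,T3}
Step 14: signal(T3) -> count=0 queue=[] holders={T2,T4}
Step 15: wait(T1) -> count=0 queue=[T1] holders={T2,T4}
Step 16: signal(T4) -> count=0 queue=[] holders={T1,T2}
Final holders: T1,T2

Answer: T1,T2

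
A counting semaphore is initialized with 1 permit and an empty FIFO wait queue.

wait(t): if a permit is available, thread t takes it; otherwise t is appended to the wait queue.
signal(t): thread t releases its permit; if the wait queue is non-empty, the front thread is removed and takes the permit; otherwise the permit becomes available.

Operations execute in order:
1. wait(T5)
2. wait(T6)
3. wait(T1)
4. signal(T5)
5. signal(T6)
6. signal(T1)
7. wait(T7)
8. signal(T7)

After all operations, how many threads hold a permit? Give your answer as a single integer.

Step 1: wait(T5) -> count=0 queue=[] holders={T5}
Step 2: wait(T6) -> count=0 queue=[T6] holders={T5}
Step 3: wait(T1) -> count=0 queue=[T6,T1] holders={T5}
Step 4: signal(T5) -> count=0 queue=[T1] holders={T6}
Step 5: signal(T6) -> count=0 queue=[] holders={T1}
Step 6: signal(T1) -> count=1 queue=[] holders={none}
Step 7: wait(T7) -> count=0 queue=[] holders={T7}
Step 8: signal(T7) -> count=1 queue=[] holders={none}
Final holders: {none} -> 0 thread(s)

Answer: 0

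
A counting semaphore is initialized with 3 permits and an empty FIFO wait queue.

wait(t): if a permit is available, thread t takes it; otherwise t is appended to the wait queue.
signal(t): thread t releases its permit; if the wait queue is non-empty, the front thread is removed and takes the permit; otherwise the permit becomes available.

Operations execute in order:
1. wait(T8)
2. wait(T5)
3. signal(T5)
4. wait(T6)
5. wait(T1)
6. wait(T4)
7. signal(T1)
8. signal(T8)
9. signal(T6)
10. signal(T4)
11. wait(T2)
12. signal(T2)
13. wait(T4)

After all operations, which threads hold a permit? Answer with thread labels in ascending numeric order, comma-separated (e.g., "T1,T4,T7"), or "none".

Step 1: wait(T8) -> count=2 queue=[] holders={T8}
Step 2: wait(T5) -> count=1 queue=[] holders={T5,T8}
Step 3: signal(T5) -> count=2 queue=[] holders={T8}
Step 4: wait(T6) -> count=1 queue=[] holders={T6,T8}
Step 5: wait(T1) -> count=0 queue=[] holders={T1,T6,T8}
Step 6: wait(T4) -> count=0 queue=[T4] holders={T1,T6,T8}
Step 7: signal(T1) -> count=0 queue=[] holders={T4,T6,T8}
Step 8: signal(T8) -> count=1 queue=[] holders={T4,T6}
Step 9: signal(T6) -> count=2 queue=[] holders={T4}
Step 10: signal(T4) -> count=3 queue=[] holders={none}
Step 11: wait(T2) -> count=2 queue=[] holders={T2}
Step 12: signal(T2) -> count=3 queue=[] holders={none}
Step 13: wait(T4) -> count=2 queue=[] holders={T4}
Final holders: T4

Answer: T4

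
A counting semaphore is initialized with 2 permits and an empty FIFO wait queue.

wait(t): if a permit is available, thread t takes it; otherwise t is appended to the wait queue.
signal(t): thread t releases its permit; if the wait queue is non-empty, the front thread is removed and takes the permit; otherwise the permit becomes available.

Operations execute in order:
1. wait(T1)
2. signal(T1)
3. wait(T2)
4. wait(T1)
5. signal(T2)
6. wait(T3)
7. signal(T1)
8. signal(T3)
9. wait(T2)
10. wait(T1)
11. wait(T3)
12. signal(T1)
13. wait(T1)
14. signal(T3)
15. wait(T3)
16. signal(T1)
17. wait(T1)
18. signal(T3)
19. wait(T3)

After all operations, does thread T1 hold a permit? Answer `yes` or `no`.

Step 1: wait(T1) -> count=1 queue=[] holders={T1}
Step 2: signal(T1) -> count=2 queue=[] holders={none}
Step 3: wait(T2) -> count=1 queue=[] holders={T2}
Step 4: wait(T1) -> count=0 queue=[] holders={T1,T2}
Step 5: signal(T2) -> count=1 queue=[] holders={T1}
Step 6: wait(T3) -> count=0 queue=[] holders={T1,T3}
Step 7: signal(T1) -> count=1 queue=[] holders={T3}
Step 8: signal(T3) -> count=2 queue=[] holders={none}
Step 9: wait(T2) -> count=1 queue=[] holders={T2}
Step 10: wait(T1) -> count=0 queue=[] holders={T1,T2}
Step 11: wait(T3) -> count=0 queue=[T3] holders={T1,T2}
Step 12: signal(T1) -> count=0 queue=[] holders={T2,T3}
Step 13: wait(T1) -> count=0 queue=[T1] holders={T2,T3}
Step 14: signal(T3) -> count=0 queue=[] holders={T1,T2}
Step 15: wait(T3) -> count=0 queue=[T3] holders={T1,T2}
Step 16: signal(T1) -> count=0 queue=[] holders={T2,T3}
Step 17: wait(T1) -> count=0 queue=[T1] holders={T2,T3}
Step 18: signal(T3) -> count=0 queue=[] holders={T1,T2}
Step 19: wait(T3) -> count=0 queue=[T3] holders={T1,T2}
Final holders: {T1,T2} -> T1 in holders

Answer: yes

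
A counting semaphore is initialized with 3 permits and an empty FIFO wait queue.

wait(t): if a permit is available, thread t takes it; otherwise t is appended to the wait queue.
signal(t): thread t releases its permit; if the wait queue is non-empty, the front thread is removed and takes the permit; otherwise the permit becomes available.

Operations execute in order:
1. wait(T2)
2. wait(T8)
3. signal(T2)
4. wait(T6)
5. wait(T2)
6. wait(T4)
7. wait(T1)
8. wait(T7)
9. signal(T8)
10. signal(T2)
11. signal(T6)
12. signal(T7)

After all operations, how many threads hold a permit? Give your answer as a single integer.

Answer: 2

Derivation:
Step 1: wait(T2) -> count=2 queue=[] holders={T2}
Step 2: wait(T8) -> count=1 queue=[] holders={T2,T8}
Step 3: signal(T2) -> count=2 queue=[] holders={T8}
Step 4: wait(T6) -> count=1 queue=[] holders={T6,T8}
Step 5: wait(T2) -> count=0 queue=[] holders={T2,T6,T8}
Step 6: wait(T4) -> count=0 queue=[T4] holders={T2,T6,T8}
Step 7: wait(T1) -> count=0 queue=[T4,T1] holders={T2,T6,T8}
Step 8: wait(T7) -> count=0 queue=[T4,T1,T7] holders={T2,T6,T8}
Step 9: signal(T8) -> count=0 queue=[T1,T7] holders={T2,T4,T6}
Step 10: signal(T2) -> count=0 queue=[T7] holders={T1,T4,T6}
Step 11: signal(T6) -> count=0 queue=[] holders={T1,T4,T7}
Step 12: signal(T7) -> count=1 queue=[] holders={T1,T4}
Final holders: {T1,T4} -> 2 thread(s)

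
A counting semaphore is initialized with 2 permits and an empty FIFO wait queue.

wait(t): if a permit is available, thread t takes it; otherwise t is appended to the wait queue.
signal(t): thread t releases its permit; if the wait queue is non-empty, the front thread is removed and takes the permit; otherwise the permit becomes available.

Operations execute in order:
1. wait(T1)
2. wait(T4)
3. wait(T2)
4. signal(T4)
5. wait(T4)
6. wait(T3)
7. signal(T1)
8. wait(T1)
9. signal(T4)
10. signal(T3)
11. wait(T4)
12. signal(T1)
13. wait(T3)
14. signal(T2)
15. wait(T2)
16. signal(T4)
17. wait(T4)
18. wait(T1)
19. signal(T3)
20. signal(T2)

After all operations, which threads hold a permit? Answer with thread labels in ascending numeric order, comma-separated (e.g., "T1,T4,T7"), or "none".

Step 1: wait(T1) -> count=1 queue=[] holders={T1}
Step 2: wait(T4) -> count=0 queue=[] holders={T1,T4}
Step 3: wait(T2) -> count=0 queue=[T2] holders={T1,T4}
Step 4: signal(T4) -> count=0 queue=[] holders={T1,T2}
Step 5: wait(T4) -> count=0 queue=[T4] holders={T1,T2}
Step 6: wait(T3) -> count=0 queue=[T4,T3] holders={T1,T2}
Step 7: signal(T1) -> count=0 queue=[T3] holders={T2,T4}
Step 8: wait(T1) -> count=0 queue=[T3,T1] holders={T2,T4}
Step 9: signal(T4) -> count=0 queue=[T1] holders={T2,T3}
Step 10: signal(T3) -> count=0 queue=[] holders={T1,T2}
Step 11: wait(T4) -> count=0 queue=[T4] holders={T1,T2}
Step 12: signal(T1) -> count=0 queue=[] holders={T2,T4}
Step 13: wait(T3) -> count=0 queue=[T3] holders={T2,T4}
Step 14: signal(T2) -> count=0 queue=[] holders={T3,T4}
Step 15: wait(T2) -> count=0 queue=[T2] holders={T3,T4}
Step 16: signal(T4) -> count=0 queue=[] holders={T2,T3}
Step 17: wait(T4) -> count=0 queue=[T4] holders={T2,T3}
Step 18: wait(T1) -> count=0 queue=[T4,T1] holders={T2,T3}
Step 19: signal(T3) -> count=0 queue=[T1] holders={T2,T4}
Step 20: signal(T2) -> count=0 queue=[] holders={T1,T4}
Final holders: T1,T4

Answer: T1,T4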